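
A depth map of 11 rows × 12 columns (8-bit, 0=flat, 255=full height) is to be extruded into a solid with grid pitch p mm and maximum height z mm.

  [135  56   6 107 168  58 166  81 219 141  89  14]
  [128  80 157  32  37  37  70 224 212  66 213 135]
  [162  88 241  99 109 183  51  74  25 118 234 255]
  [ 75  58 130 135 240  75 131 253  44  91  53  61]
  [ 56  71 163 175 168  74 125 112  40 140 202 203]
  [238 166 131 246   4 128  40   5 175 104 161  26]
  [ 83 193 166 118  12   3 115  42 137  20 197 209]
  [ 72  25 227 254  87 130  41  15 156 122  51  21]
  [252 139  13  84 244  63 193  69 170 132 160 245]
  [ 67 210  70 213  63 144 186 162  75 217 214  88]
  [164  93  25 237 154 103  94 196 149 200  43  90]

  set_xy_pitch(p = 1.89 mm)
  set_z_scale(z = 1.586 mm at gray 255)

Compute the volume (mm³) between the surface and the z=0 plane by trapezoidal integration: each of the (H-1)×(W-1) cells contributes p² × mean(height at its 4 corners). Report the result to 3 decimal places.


297.781

height_mm = gray/255 × 1.586; cell vol = 1.89² × mean(4 corners)
unit = 1.89² × 1.586 / (4×255) = 0.00555427 mm³ per gray-sum
row 0: Σ corner-gray over 11 cells = 4850  → 26.9382
row 1: Σ corner-gray over 11 cells = 5380  → 29.8819
row 2: Σ corner-gray over 11 cells = 5417  → 30.0875
row 3: Σ corner-gray over 11 cells = 5355  → 29.7431
row 4: Σ corner-gray over 11 cells = 5383  → 29.8986
row 5: Σ corner-gray over 11 cells = 4882  → 27.1159
row 6: Σ corner-gray over 11 cells = 4607  → 25.5885
row 7: Σ corner-gray over 11 cells = 5340  → 29.6598
row 8: Σ corner-gray over 11 cells = 6294  → 34.9585
row 9: Σ corner-gray over 11 cells = 6105  → 33.9088
Σ rows: total corner-gray = 53613  → 297.7808 mm³


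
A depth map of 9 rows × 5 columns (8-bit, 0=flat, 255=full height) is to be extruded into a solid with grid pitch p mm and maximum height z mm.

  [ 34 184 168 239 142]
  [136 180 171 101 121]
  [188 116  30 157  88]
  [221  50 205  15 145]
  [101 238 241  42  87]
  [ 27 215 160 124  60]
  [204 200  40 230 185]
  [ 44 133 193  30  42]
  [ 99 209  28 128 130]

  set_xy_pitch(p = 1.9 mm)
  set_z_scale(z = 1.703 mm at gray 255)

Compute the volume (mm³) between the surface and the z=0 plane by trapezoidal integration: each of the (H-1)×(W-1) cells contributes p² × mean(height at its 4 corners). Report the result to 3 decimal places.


103.061

height_mm = gray/255 × 1.703; cell vol = 1.9² × mean(4 corners)
unit = 1.9² × 1.703 / (4×255) = 0.00602728 mm³ per gray-sum
row 0: Σ corner-gray over 4 cells = 2519  → 15.1827
row 1: Σ corner-gray over 4 cells = 2043  → 12.3137
row 2: Σ corner-gray over 4 cells = 1788  → 10.7768
row 3: Σ corner-gray over 4 cells = 2136  → 12.8743
row 4: Σ corner-gray over 4 cells = 2315  → 13.9532
row 5: Σ corner-gray over 4 cells = 2414  → 14.5499
row 6: Σ corner-gray over 4 cells = 2127  → 12.8200
row 7: Σ corner-gray over 4 cells = 1757  → 10.5899
Σ rows: total corner-gray = 17099  → 103.0605 mm³


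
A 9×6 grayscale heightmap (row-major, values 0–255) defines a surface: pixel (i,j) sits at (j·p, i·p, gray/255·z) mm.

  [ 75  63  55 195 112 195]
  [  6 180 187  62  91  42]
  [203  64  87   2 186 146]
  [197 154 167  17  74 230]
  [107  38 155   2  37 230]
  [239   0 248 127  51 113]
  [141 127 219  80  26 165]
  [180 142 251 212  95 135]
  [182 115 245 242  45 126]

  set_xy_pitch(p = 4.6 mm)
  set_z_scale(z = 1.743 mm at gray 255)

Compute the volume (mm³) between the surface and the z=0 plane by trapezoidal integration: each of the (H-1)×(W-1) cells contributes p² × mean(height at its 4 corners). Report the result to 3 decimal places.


height_mm = gray/255 × 1.743; cell vol = 4.6² × mean(4 corners)
unit = 4.6² × 1.743 / (4×255) = 0.0361587 mm³ per gray-sum
row 0: Σ corner-gray over 5 cells = 2208  → 79.8384
row 1: Σ corner-gray over 5 cells = 2115  → 76.4757
row 2: Σ corner-gray over 5 cells = 2278  → 82.3695
row 3: Σ corner-gray over 5 cells = 2052  → 74.1977
row 4: Σ corner-gray over 5 cells = 2005  → 72.4982
row 5: Σ corner-gray over 5 cells = 2414  → 87.2871
row 6: Σ corner-gray over 5 cells = 2925  → 105.7642
row 7: Σ corner-gray over 5 cells = 3317  → 119.9384
Σ rows: total corner-gray = 19314  → 698.3692 mm³

698.369


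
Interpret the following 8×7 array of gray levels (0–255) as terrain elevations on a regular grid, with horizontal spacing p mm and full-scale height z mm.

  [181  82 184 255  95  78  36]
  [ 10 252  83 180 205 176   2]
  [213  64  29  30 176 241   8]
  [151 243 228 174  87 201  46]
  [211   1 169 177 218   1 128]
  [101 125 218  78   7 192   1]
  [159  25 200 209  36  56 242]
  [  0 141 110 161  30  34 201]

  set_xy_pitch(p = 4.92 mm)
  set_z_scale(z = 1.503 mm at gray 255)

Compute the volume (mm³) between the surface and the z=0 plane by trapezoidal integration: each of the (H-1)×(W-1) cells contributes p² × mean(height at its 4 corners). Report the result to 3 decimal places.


height_mm = gray/255 × 1.503; cell vol = 4.92² × mean(4 corners)
unit = 4.92² × 1.503 / (4×255) = 0.0356688 mm³ per gray-sum
row 0: Σ corner-gray over 6 cells = 3409  → 121.5951
row 1: Σ corner-gray over 6 cells = 3105  → 110.7518
row 2: Σ corner-gray over 6 cells = 3364  → 119.9900
row 3: Σ corner-gray over 6 cells = 3534  → 126.0537
row 4: Σ corner-gray over 6 cells = 2813  → 100.3365
row 5: Σ corner-gray over 6 cells = 2795  → 99.6944
row 6: Σ corner-gray over 6 cells = 2606  → 92.9530
Σ rows: total corner-gray = 21626  → 771.3744 mm³

771.374


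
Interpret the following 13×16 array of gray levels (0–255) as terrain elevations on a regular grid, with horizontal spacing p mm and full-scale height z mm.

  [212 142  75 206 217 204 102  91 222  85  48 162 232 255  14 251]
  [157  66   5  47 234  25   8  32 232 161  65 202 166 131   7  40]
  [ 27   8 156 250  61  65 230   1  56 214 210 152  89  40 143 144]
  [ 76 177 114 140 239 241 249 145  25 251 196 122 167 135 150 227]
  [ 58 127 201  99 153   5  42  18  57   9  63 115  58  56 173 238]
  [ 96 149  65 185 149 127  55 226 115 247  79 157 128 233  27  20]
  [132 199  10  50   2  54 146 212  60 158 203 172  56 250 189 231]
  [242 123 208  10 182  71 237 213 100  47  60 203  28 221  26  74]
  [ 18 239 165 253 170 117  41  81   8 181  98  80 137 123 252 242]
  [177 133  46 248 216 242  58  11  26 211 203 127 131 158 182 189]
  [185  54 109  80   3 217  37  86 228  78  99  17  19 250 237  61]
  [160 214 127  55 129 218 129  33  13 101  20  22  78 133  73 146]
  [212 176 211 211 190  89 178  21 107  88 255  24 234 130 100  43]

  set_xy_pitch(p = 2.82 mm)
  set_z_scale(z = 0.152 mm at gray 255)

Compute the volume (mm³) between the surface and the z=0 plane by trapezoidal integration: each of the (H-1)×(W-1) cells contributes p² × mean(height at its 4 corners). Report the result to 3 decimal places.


106.632

height_mm = gray/255 × 0.152; cell vol = 2.82² × mean(4 corners)
unit = 2.82² × 0.152 / (4×255) = 0.00118506 mm³ per gray-sum
row 0: Σ corner-gray over 15 cells = 7532  → 8.9259
row 1: Σ corner-gray over 15 cells = 6480  → 7.6792
row 2: Σ corner-gray over 15 cells = 8526  → 10.1039
row 3: Σ corner-gray over 15 cells = 7653  → 9.0693
row 4: Σ corner-gray over 15 cells = 6648  → 7.8783
row 5: Σ corner-gray over 15 cells = 7885  → 9.3442
row 6: Σ corner-gray over 15 cells = 7659  → 9.0764
row 7: Σ corner-gray over 15 cells = 7924  → 9.3904
row 8: Σ corner-gray over 15 cells = 8500  → 10.0730
row 9: Σ corner-gray over 15 cells = 7624  → 9.0349
row 10: Σ corner-gray over 15 cells = 6270  → 7.4303
row 11: Σ corner-gray over 15 cells = 7279  → 8.6261
Σ rows: total corner-gray = 89980  → 106.6320 mm³


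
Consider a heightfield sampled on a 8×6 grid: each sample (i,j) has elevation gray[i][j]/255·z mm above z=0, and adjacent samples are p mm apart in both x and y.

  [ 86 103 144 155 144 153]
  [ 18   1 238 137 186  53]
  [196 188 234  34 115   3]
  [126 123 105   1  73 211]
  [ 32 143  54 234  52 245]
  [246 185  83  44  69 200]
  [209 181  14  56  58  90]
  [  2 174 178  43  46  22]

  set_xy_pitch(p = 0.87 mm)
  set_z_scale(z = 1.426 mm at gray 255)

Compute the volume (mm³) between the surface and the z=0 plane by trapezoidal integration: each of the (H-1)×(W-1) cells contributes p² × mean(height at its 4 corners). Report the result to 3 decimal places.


16.854

height_mm = gray/255 × 1.426; cell vol = 0.87² × mean(4 corners)
unit = 0.87² × 1.426 / (4×255) = 0.00105818 mm³ per gray-sum
row 0: Σ corner-gray over 5 cells = 2526  → 2.6730
row 1: Σ corner-gray over 5 cells = 2536  → 2.6835
row 2: Σ corner-gray over 5 cells = 2282  → 2.4148
row 3: Σ corner-gray over 5 cells = 2184  → 2.3111
row 4: Σ corner-gray over 5 cells = 2451  → 2.5936
row 5: Σ corner-gray over 5 cells = 2125  → 2.2486
row 6: Σ corner-gray over 5 cells = 1823  → 1.9291
Σ rows: total corner-gray = 15927  → 16.8536 mm³


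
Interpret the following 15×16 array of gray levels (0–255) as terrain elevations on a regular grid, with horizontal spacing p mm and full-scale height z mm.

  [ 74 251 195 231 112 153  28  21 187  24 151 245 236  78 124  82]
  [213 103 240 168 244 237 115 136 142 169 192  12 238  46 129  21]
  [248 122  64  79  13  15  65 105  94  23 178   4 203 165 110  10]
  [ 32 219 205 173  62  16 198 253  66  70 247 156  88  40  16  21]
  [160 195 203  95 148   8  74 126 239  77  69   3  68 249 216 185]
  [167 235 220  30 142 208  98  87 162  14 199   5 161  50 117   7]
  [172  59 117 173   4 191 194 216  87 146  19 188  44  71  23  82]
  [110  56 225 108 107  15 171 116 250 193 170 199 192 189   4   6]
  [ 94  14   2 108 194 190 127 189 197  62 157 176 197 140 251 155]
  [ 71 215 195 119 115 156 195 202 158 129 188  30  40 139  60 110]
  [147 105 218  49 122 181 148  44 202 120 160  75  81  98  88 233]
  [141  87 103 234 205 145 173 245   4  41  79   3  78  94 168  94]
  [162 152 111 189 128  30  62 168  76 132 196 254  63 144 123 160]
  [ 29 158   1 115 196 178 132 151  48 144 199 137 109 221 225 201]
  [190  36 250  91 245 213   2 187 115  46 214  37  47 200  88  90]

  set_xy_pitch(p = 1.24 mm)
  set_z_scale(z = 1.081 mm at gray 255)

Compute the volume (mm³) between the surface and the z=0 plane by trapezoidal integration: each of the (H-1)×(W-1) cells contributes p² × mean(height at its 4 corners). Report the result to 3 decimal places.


height_mm = gray/255 × 1.081; cell vol = 1.24² × mean(4 corners)
unit = 1.24² × 1.081 / (4×255) = 0.00162955 mm³ per gray-sum
row 0: Σ corner-gray over 15 cells = 8804  → 14.3466
row 1: Σ corner-gray over 15 cells = 7314  → 11.9186
row 2: Σ corner-gray over 15 cells = 6409  → 10.4438
row 3: Σ corner-gray over 15 cells = 7556  → 12.3129
row 4: Σ corner-gray over 15 cells = 7515  → 12.2461
row 5: Σ corner-gray over 15 cells = 6948  → 11.3221
row 6: Σ corner-gray over 15 cells = 7424  → 12.0978
row 7: Σ corner-gray over 15 cells = 8363  → 13.6280
row 8: Σ corner-gray over 15 cells = 8320  → 13.5579
row 9: Σ corner-gray over 15 cells = 7825  → 12.7513
row 10: Σ corner-gray over 15 cells = 7315  → 11.9202
row 11: Σ corner-gray over 15 cells = 7531  → 12.2722
row 12: Σ corner-gray over 15 cells = 8236  → 13.4210
row 13: Σ corner-gray over 15 cells = 8080  → 13.1668
Σ rows: total corner-gray = 107640  → 175.4052 mm³

175.405


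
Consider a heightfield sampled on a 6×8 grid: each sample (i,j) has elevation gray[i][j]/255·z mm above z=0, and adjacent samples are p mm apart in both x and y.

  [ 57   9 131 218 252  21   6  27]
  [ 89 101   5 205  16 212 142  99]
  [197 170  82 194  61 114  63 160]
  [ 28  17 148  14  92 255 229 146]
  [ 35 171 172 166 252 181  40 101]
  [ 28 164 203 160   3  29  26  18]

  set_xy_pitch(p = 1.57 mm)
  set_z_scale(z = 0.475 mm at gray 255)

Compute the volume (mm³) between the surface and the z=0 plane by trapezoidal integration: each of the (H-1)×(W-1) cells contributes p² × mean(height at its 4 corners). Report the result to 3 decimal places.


19.160

height_mm = gray/255 × 0.475; cell vol = 1.57² × mean(4 corners)
unit = 1.57² × 0.475 / (4×255) = 0.00114787 mm³ per gray-sum
row 0: Σ corner-gray over 7 cells = 2908  → 3.3380
row 1: Σ corner-gray over 7 cells = 3275  → 3.7593
row 2: Σ corner-gray over 7 cells = 3409  → 3.9131
row 3: Σ corner-gray over 7 cells = 3784  → 4.3435
row 4: Σ corner-gray over 7 cells = 3316  → 3.8063
Σ rows: total corner-gray = 16692  → 19.1602 mm³


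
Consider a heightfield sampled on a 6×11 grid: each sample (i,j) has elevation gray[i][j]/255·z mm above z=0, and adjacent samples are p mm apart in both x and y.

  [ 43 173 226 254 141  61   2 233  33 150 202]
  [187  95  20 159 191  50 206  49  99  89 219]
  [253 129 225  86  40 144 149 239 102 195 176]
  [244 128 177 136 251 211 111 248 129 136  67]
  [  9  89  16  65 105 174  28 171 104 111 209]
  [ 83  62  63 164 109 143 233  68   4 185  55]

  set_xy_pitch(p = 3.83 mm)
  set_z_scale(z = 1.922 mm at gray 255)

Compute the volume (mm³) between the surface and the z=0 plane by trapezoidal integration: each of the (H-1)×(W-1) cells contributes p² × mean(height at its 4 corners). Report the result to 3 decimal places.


height_mm = gray/255 × 1.922; cell vol = 3.83² × mean(4 corners)
unit = 3.83² × 1.922 / (4×255) = 0.0276408 mm³ per gray-sum
row 0: Σ corner-gray over 10 cells = 5113  → 141.3275
row 1: Σ corner-gray over 10 cells = 5369  → 148.4035
row 2: Σ corner-gray over 10 cells = 6412  → 177.2329
row 3: Σ corner-gray over 10 cells = 5309  → 146.7451
row 4: Σ corner-gray over 10 cells = 4144  → 114.5435
Σ rows: total corner-gray = 26347  → 728.2524 mm³

728.252


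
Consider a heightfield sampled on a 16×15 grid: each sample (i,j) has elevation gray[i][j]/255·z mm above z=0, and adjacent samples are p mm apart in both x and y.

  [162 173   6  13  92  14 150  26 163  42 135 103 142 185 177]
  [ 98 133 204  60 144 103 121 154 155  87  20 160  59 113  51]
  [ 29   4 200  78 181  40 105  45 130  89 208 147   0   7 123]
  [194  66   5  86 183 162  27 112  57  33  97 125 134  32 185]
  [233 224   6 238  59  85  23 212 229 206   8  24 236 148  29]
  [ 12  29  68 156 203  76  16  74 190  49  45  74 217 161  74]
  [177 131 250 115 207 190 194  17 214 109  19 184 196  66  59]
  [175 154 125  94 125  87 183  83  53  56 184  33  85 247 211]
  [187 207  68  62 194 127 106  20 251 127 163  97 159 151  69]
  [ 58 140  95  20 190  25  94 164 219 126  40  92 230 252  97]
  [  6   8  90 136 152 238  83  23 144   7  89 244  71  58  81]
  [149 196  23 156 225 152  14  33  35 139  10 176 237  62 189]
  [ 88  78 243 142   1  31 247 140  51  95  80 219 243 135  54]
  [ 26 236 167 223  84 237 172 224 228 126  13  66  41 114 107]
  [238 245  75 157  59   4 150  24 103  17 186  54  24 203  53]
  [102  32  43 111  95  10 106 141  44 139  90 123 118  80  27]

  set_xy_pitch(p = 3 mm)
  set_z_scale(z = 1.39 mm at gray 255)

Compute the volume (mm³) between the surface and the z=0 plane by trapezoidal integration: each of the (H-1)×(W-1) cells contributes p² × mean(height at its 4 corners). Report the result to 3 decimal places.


height_mm = gray/255 × 1.39; cell vol = 3² × mean(4 corners)
unit = 3² × 1.39 / (4×255) = 0.0122647 mm³ per gray-sum
row 0: Σ corner-gray over 14 cells = 6002  → 73.6128
row 1: Σ corner-gray over 14 cells = 5795  → 71.0740
row 2: Σ corner-gray over 14 cells = 5237  → 64.2303
row 3: Σ corner-gray over 14 cells = 6275  → 76.9610
row 4: Σ corner-gray over 14 cells = 6460  → 79.2300
row 5: Σ corner-gray over 14 cells = 6822  → 83.6698
row 6: Σ corner-gray over 14 cells = 7424  → 91.0532
row 7: Σ corner-gray over 14 cells = 7124  → 87.3738
row 8: Σ corner-gray over 14 cells = 7249  → 88.9069
row 9: Σ corner-gray over 14 cells = 6302  → 77.2922
row 10: Σ corner-gray over 14 cells = 6027  → 73.9194
row 11: Σ corner-gray over 14 cells = 6806  → 83.4736
row 12: Σ corner-gray over 14 cells = 7547  → 92.5617
row 13: Σ corner-gray over 14 cells = 6888  → 84.4793
row 14: Σ corner-gray over 14 cells = 5286  → 64.8312
Σ rows: total corner-gray = 97244  → 1192.6691 mm³

1192.669


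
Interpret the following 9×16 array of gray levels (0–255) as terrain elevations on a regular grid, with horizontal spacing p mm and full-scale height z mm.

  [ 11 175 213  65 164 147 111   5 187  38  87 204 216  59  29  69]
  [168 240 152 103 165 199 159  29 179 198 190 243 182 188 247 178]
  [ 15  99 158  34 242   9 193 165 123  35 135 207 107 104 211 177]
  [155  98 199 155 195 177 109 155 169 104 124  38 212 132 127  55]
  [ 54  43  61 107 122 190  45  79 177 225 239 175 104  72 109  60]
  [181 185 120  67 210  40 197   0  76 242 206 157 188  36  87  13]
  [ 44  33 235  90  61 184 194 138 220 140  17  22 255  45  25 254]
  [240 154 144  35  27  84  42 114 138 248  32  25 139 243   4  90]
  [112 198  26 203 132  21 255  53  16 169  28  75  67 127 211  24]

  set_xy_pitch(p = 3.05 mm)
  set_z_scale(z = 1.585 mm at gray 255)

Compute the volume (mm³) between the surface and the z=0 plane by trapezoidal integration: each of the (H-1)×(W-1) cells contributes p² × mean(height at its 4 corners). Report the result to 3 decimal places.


894.700

height_mm = gray/255 × 1.585; cell vol = 3.05² × mean(4 corners)
unit = 3.05² × 1.585 / (4×255) = 0.0144554 mm³ per gray-sum
row 0: Σ corner-gray over 15 cells = 8774  → 126.8313
row 1: Σ corner-gray over 15 cells = 9130  → 131.9774
row 2: Σ corner-gray over 15 cells = 8034  → 116.1343
row 3: Σ corner-gray over 15 cells = 7808  → 112.8674
row 4: Σ corner-gray over 15 cells = 7426  → 107.3455
row 5: Σ corner-gray over 15 cells = 7432  → 107.4322
row 6: Σ corner-gray over 15 cells = 6804  → 98.3542
row 7: Σ corner-gray over 15 cells = 6486  → 93.7574
Σ rows: total corner-gray = 61894  → 894.6998 mm³


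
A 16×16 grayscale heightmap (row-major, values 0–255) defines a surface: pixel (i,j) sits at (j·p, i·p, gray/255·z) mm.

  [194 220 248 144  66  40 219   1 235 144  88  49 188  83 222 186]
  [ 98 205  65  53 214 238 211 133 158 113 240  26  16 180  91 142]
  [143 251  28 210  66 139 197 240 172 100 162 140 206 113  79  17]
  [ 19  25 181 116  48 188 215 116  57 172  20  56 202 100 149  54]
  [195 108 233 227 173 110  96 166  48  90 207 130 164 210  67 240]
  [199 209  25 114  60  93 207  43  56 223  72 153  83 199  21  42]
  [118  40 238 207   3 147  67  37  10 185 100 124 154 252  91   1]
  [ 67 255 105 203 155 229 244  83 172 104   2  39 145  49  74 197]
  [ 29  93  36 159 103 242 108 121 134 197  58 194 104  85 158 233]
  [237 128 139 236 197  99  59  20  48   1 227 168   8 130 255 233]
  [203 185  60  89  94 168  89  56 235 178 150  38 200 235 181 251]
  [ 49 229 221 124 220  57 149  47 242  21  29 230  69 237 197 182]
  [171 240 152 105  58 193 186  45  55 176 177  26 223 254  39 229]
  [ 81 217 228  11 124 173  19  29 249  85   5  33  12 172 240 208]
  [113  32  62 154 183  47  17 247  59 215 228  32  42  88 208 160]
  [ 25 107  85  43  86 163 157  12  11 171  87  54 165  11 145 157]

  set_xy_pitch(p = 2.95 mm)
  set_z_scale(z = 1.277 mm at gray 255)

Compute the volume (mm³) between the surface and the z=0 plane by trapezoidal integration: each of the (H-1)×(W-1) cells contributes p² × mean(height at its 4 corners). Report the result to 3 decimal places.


height_mm = gray/255 × 1.277; cell vol = 2.95² × mean(4 corners)
unit = 2.95² × 1.277 / (4×255) = 0.0108952 mm³ per gray-sum
row 0: Σ corner-gray over 15 cells = 8400  → 91.5196
row 1: Σ corner-gray over 15 cells = 8492  → 92.5219
row 2: Σ corner-gray over 15 cells = 7729  → 84.2089
row 3: Σ corner-gray over 15 cells = 7856  → 85.5926
row 4: Σ corner-gray over 15 cells = 7850  → 85.5272
row 5: Σ corner-gray over 15 cells = 6786  → 73.9348
row 6: Σ corner-gray over 15 cells = 7411  → 80.7442
row 7: Σ corner-gray over 15 cells = 7828  → 85.2875
row 8: Σ corner-gray over 15 cells = 7746  → 84.3941
row 9: Σ corner-gray over 15 cells = 8270  → 90.1032
row 10: Σ corner-gray over 15 cells = 8745  → 95.2784
row 11: Σ corner-gray over 15 cells = 8633  → 94.0582
row 12: Σ corner-gray over 15 cells = 7741  → 84.3397
row 13: Σ corner-gray over 15 cells = 6984  → 76.0920
row 14: Σ corner-gray over 15 cells = 6277  → 68.3891
Σ rows: total corner-gray = 116748  → 1271.9915 mm³

1271.991


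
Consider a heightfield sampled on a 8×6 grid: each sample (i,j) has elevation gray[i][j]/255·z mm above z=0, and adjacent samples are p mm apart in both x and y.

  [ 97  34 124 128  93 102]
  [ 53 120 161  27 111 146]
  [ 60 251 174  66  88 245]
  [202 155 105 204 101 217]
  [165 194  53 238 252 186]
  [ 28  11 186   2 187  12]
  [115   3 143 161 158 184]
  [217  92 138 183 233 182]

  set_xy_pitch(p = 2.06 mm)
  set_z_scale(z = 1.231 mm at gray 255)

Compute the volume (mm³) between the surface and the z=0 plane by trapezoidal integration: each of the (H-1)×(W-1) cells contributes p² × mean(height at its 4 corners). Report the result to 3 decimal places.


height_mm = gray/255 × 1.231; cell vol = 2.06² × mean(4 corners)
unit = 2.06² × 1.231 / (4×255) = 0.00512144 mm³ per gray-sum
row 0: Σ corner-gray over 5 cells = 1994  → 10.2122
row 1: Σ corner-gray over 5 cells = 2500  → 12.8036
row 2: Σ corner-gray over 5 cells = 3012  → 15.4258
row 3: Σ corner-gray over 5 cells = 3374  → 17.2797
row 4: Σ corner-gray over 5 cells = 2637  → 13.5052
row 5: Σ corner-gray over 5 cells = 2041  → 10.4529
row 6: Σ corner-gray over 5 cells = 2920  → 14.9546
Σ rows: total corner-gray = 18478  → 94.6340 mm³

94.634


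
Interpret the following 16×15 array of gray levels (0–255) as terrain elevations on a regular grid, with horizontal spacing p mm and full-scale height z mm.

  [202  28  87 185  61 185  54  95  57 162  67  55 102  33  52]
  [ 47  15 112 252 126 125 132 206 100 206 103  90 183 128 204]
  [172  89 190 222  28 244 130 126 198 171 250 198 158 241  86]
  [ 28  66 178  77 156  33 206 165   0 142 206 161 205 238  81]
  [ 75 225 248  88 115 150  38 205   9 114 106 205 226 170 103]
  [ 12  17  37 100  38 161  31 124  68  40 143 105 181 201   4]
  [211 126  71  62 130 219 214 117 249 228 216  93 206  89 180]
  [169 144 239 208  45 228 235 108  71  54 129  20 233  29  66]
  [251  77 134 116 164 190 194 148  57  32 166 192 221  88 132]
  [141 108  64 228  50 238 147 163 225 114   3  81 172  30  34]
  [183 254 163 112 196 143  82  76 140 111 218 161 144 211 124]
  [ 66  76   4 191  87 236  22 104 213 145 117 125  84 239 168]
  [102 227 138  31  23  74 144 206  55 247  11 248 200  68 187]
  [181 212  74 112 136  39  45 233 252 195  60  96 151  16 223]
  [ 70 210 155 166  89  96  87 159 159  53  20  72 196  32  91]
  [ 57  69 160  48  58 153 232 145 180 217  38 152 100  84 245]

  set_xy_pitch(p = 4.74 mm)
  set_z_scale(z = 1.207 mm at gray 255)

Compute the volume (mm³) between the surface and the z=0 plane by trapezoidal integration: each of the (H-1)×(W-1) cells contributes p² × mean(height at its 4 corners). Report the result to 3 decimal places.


2961.222

height_mm = gray/255 × 1.207; cell vol = 4.74² × mean(4 corners)
unit = 4.74² × 1.207 / (4×255) = 0.0265867 mm³ per gray-sum
row 0: Σ corner-gray over 14 cells = 6403  → 170.2344
row 1: Σ corner-gray over 14 cells = 8555  → 227.4489
row 2: Σ corner-gray over 14 cells = 8523  → 226.5981
row 3: Σ corner-gray over 14 cells = 7751  → 206.0732
row 4: Σ corner-gray over 14 cells = 6484  → 172.3879
row 5: Σ corner-gray over 14 cells = 6939  → 184.4848
row 6: Σ corner-gray over 14 cells = 8152  → 216.7345
row 7: Σ corner-gray over 14 cells = 7662  → 203.7070
row 8: Σ corner-gray over 14 cells = 7362  → 195.7310
row 9: Σ corner-gray over 14 cells = 7750  → 206.0466
row 10: Σ corner-gray over 14 cells = 7849  → 208.6787
row 11: Σ corner-gray over 14 cells = 7153  → 190.1744
row 12: Σ corner-gray over 14 cells = 7279  → 193.5243
row 13: Σ corner-gray over 14 cells = 6795  → 180.6564
row 14: Σ corner-gray over 14 cells = 6723  → 178.7421
Σ rows: total corner-gray = 111380  → 2961.2222 mm³


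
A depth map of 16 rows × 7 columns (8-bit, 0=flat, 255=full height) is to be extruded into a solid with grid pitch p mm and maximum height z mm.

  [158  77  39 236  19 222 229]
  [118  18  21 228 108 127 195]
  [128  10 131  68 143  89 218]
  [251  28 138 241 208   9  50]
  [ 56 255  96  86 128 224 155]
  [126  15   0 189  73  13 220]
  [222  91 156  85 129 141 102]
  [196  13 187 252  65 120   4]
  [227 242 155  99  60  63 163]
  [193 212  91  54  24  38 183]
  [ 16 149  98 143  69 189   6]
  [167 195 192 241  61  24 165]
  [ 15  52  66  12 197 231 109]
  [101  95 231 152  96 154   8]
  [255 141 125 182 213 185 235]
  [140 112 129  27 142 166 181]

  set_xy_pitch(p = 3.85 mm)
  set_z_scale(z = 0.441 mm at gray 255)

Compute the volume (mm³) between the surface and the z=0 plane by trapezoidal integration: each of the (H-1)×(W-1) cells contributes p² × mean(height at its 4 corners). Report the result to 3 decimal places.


285.040

height_mm = gray/255 × 0.441; cell vol = 3.85² × mean(4 corners)
unit = 3.85² × 0.441 / (4×255) = 0.00640855 mm³ per gray-sum
row 0: Σ corner-gray over 6 cells = 2890  → 18.5207
row 1: Σ corner-gray over 6 cells = 2545  → 16.3098
row 2: Σ corner-gray over 6 cells = 2777  → 17.7965
row 3: Σ corner-gray over 6 cells = 3338  → 21.3917
row 4: Σ corner-gray over 6 cells = 2715  → 17.3992
row 5: Σ corner-gray over 6 cells = 2454  → 15.7266
row 6: Σ corner-gray over 6 cells = 3002  → 19.2385
row 7: Σ corner-gray over 6 cells = 3102  → 19.8793
row 8: Σ corner-gray over 6 cells = 2842  → 18.2131
row 9: Σ corner-gray over 6 cells = 2532  → 16.2265
row 10: Σ corner-gray over 6 cells = 3076  → 19.7127
row 11: Σ corner-gray over 6 cells = 2998  → 19.2128
row 12: Σ corner-gray over 6 cells = 2805  → 17.9760
row 13: Σ corner-gray over 6 cells = 3747  → 24.0128
row 14: Σ corner-gray over 6 cells = 3655  → 23.4233
Σ rows: total corner-gray = 44478  → 285.0396 mm³


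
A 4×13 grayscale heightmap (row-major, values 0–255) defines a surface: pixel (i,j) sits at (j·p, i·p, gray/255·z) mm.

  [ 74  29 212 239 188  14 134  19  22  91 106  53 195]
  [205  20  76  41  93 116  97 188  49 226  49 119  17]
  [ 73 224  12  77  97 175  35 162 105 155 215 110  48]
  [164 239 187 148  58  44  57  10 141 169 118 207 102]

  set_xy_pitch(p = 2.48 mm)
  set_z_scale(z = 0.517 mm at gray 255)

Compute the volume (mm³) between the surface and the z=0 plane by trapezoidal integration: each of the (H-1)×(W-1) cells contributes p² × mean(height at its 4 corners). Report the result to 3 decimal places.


height_mm = gray/255 × 0.517; cell vol = 2.48² × mean(4 corners)
unit = 2.48² × 0.517 / (4×255) = 0.00311741 mm³ per gray-sum
row 0: Σ corner-gray over 12 cells = 4853  → 15.1288
row 1: Σ corner-gray over 12 cells = 5225  → 16.2885
row 2: Σ corner-gray over 12 cells = 5877  → 18.3210
Σ rows: total corner-gray = 15955  → 49.7383 mm³

49.738


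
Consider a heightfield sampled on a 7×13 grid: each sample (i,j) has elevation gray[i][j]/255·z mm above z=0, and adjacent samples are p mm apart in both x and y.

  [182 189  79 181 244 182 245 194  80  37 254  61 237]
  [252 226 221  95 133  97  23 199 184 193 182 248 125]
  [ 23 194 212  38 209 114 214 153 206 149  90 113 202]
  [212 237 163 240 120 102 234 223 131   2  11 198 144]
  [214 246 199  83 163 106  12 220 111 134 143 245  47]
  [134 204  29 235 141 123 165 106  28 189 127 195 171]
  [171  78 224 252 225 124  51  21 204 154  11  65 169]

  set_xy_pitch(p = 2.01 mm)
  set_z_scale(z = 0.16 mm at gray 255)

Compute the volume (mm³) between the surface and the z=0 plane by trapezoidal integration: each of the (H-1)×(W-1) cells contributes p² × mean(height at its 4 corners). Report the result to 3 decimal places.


27.599

height_mm = gray/255 × 0.16; cell vol = 2.01² × mean(4 corners)
unit = 2.01² × 0.16 / (4×255) = 0.000633741 mm³ per gray-sum
row 0: Σ corner-gray over 12 cells = 7890  → 5.0002
row 1: Σ corner-gray over 12 cells = 7588  → 4.8088
row 2: Σ corner-gray over 12 cells = 7287  → 4.6181
row 3: Σ corner-gray over 12 cells = 7263  → 4.6029
row 4: Σ corner-gray over 12 cells = 6974  → 4.4197
row 5: Σ corner-gray over 12 cells = 6547  → 4.1491
Σ rows: total corner-gray = 43549  → 27.5988 mm³


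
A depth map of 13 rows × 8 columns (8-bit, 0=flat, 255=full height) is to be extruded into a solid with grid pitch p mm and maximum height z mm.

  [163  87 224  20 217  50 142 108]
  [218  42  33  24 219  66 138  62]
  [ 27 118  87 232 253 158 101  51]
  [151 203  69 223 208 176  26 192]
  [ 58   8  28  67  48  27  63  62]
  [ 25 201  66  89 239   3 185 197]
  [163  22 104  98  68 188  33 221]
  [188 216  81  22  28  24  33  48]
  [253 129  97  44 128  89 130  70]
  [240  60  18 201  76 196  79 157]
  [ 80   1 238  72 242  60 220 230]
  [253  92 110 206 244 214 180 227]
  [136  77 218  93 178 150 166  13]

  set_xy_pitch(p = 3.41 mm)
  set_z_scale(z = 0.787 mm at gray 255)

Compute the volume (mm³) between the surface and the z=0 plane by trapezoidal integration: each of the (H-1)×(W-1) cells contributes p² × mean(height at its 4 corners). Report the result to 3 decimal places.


356.919

height_mm = gray/255 × 0.787; cell vol = 3.41² × mean(4 corners)
unit = 3.41² × 0.787 / (4×255) = 0.00897188 mm³ per gray-sum
row 0: Σ corner-gray over 7 cells = 3075  → 27.5885
row 1: Σ corner-gray over 7 cells = 3300  → 29.6072
row 2: Σ corner-gray over 7 cells = 4129  → 37.0449
row 3: Σ corner-gray over 7 cells = 2755  → 24.7175
row 4: Σ corner-gray over 7 cells = 2390  → 21.4428
row 5: Σ corner-gray over 7 cells = 3198  → 28.6921
row 6: Σ corner-gray over 7 cells = 2454  → 22.0170
row 7: Σ corner-gray over 7 cells = 2601  → 23.3359
row 8: Σ corner-gray over 7 cells = 3214  → 28.8356
row 9: Σ corner-gray over 7 cells = 3633  → 32.5948
row 10: Σ corner-gray over 7 cells = 4548  → 40.8041
row 11: Σ corner-gray over 7 cells = 4485  → 40.2389
Σ rows: total corner-gray = 39782  → 356.9192 mm³


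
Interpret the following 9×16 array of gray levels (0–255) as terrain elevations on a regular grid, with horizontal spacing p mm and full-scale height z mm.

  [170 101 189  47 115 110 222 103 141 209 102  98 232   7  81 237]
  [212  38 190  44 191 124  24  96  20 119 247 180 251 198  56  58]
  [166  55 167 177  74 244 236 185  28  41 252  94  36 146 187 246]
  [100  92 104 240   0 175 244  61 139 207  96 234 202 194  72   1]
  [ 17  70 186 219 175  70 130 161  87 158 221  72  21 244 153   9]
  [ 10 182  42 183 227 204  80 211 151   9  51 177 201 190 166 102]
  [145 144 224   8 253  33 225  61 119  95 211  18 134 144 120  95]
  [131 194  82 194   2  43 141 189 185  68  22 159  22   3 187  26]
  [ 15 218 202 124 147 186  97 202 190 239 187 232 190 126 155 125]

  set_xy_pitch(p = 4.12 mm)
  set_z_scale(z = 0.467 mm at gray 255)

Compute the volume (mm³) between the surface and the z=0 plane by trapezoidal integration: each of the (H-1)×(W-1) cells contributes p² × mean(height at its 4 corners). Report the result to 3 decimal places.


height_mm = gray/255 × 0.467; cell vol = 4.12² × mean(4 corners)
unit = 4.12² × 0.467 / (4×255) = 0.00777161 mm³ per gray-sum
row 0: Σ corner-gray over 15 cells = 7747  → 60.2067
row 1: Σ corner-gray over 15 cells = 8082  → 62.8102
row 2: Σ corner-gray over 15 cells = 8477  → 65.8800
row 3: Σ corner-gray over 15 cells = 8181  → 63.5796
row 4: Σ corner-gray over 15 cells = 8220  → 63.8827
row 5: Σ corner-gray over 15 cells = 8078  → 62.7791
row 6: Σ corner-gray over 15 cells = 6957  → 54.0671
row 7: Σ corner-gray over 15 cells = 8269  → 64.2635
Σ rows: total corner-gray = 64011  → 497.4687 mm³

497.469


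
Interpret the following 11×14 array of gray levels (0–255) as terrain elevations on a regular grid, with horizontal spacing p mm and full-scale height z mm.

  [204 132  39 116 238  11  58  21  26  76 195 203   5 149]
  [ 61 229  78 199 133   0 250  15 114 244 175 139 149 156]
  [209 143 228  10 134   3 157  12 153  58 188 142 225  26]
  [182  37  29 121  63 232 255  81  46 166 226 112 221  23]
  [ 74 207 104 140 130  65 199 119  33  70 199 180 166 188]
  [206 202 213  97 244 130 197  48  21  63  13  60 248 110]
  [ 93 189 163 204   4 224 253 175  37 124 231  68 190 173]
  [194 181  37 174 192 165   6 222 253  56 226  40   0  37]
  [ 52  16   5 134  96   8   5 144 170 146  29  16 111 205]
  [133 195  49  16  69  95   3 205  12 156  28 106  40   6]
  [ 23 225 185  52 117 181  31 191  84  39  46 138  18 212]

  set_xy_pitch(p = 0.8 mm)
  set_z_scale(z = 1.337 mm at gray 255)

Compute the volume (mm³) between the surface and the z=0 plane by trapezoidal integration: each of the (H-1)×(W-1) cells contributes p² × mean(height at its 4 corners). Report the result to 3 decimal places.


52.373

height_mm = gray/255 × 1.337; cell vol = 0.8² × mean(4 corners)
unit = 0.8² × 1.337 / (4×255) = 0.000838902 mm³ per gray-sum
row 0: Σ corner-gray over 13 cells = 6260  → 5.2515
row 1: Σ corner-gray over 13 cells = 6808  → 5.7112
row 2: Σ corner-gray over 13 cells = 6524  → 5.4730
row 3: Σ corner-gray over 13 cells = 6869  → 5.7624
row 4: Σ corner-gray over 13 cells = 6874  → 5.7666
row 5: Σ corner-gray over 13 cells = 7378  → 6.1894
row 6: Σ corner-gray over 13 cells = 7325  → 6.1450
row 7: Σ corner-gray over 13 cells = 5352  → 4.4898
row 8: Σ corner-gray over 13 cells = 4104  → 3.4429
row 9: Σ corner-gray over 13 cells = 4936  → 4.1408
Σ rows: total corner-gray = 62430  → 52.3726 mm³


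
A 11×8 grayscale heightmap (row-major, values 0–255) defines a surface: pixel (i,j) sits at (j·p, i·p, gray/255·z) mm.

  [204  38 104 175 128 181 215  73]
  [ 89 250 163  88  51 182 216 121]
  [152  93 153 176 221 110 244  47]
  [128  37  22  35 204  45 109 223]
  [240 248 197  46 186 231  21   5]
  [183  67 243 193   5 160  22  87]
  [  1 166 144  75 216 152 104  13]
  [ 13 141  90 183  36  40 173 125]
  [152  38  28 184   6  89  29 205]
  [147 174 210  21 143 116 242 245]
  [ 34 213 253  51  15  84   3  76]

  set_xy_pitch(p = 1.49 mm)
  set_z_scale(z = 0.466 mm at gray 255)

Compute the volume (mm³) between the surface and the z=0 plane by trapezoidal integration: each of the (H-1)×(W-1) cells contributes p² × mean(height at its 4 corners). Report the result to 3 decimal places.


35.430

height_mm = gray/255 × 0.466; cell vol = 1.49² × mean(4 corners)
unit = 1.49² × 0.466 / (4×255) = 0.00101428 mm³ per gray-sum
row 0: Σ corner-gray over 7 cells = 4069  → 4.1271
row 1: Σ corner-gray over 7 cells = 4303  → 4.3645
row 2: Σ corner-gray over 7 cells = 3448  → 3.4972
row 3: Σ corner-gray over 7 cells = 3358  → 3.4060
row 4: Σ corner-gray over 7 cells = 3753  → 3.8066
row 5: Σ corner-gray over 7 cells = 3378  → 3.4262
row 6: Σ corner-gray over 7 cells = 3192  → 3.2376
row 7: Σ corner-gray over 7 cells = 2569  → 2.6057
row 8: Σ corner-gray over 7 cells = 3309  → 3.3563
row 9: Σ corner-gray over 7 cells = 3552  → 3.6027
Σ rows: total corner-gray = 34931  → 35.4298 mm³


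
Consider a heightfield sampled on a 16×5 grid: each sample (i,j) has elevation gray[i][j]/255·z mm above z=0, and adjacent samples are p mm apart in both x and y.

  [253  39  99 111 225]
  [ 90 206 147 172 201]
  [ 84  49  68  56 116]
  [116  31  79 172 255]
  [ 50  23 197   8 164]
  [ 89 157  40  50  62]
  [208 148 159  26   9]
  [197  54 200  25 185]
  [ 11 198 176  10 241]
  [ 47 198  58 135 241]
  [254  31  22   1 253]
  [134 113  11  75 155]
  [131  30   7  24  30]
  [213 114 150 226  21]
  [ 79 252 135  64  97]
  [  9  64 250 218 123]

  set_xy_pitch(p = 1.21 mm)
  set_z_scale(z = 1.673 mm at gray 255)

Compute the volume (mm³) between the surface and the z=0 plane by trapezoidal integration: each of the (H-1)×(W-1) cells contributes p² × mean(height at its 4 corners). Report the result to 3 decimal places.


height_mm = gray/255 × 1.673; cell vol = 1.21² × mean(4 corners)
unit = 1.21² × 1.673 / (4×255) = 0.00240141 mm³ per gray-sum
row 0: Σ corner-gray over 4 cells = 2317  → 5.5641
row 1: Σ corner-gray over 4 cells = 1887  → 4.5315
row 2: Σ corner-gray over 4 cells = 1481  → 3.5565
row 3: Σ corner-gray over 4 cells = 1605  → 3.8543
row 4: Σ corner-gray over 4 cells = 1315  → 3.1579
row 5: Σ corner-gray over 4 cells = 1528  → 3.6694
row 6: Σ corner-gray over 4 cells = 1823  → 4.3778
row 7: Σ corner-gray over 4 cells = 1960  → 4.7068
row 8: Σ corner-gray over 4 cells = 2090  → 5.0189
row 9: Σ corner-gray over 4 cells = 1685  → 4.0464
row 10: Σ corner-gray over 4 cells = 1302  → 3.1266
row 11: Σ corner-gray over 4 cells = 970  → 2.3294
row 12: Σ corner-gray over 4 cells = 1497  → 3.5949
row 13: Σ corner-gray over 4 cells = 2292  → 5.5040
row 14: Σ corner-gray over 4 cells = 2274  → 5.4608
Σ rows: total corner-gray = 26026  → 62.4991 mm³

62.499


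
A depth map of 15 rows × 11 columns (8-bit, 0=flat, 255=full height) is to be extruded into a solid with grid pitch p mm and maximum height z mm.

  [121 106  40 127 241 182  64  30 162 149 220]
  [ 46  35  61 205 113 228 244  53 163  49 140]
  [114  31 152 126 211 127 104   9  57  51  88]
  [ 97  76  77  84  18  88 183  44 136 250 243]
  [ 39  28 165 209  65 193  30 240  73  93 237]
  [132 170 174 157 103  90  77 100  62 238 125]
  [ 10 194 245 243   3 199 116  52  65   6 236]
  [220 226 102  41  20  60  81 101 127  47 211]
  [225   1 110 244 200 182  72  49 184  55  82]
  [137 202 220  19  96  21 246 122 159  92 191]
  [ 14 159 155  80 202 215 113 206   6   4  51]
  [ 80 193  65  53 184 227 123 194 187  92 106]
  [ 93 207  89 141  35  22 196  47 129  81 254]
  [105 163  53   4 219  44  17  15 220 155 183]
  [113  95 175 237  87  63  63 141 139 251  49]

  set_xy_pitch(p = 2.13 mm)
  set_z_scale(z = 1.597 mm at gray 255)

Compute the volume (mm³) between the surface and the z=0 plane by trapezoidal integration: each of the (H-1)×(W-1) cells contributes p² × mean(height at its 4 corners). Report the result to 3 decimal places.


476.501

height_mm = gray/255 × 1.597; cell vol = 2.13² × mean(4 corners)
unit = 2.13² × 1.597 / (4×255) = 0.00710336 mm³ per gray-sum
row 0: Σ corner-gray over 10 cells = 5031  → 35.7370
row 1: Σ corner-gray over 10 cells = 4426  → 31.4395
row 2: Σ corner-gray over 10 cells = 4190  → 29.7631
row 3: Σ corner-gray over 10 cells = 4720  → 33.5279
row 4: Σ corner-gray over 10 cells = 5067  → 35.9927
row 5: Σ corner-gray over 10 cells = 5091  → 36.1632
row 6: Σ corner-gray over 10 cells = 4533  → 32.1995
row 7: Σ corner-gray over 10 cells = 4542  → 32.2635
row 8: Σ corner-gray over 10 cells = 5183  → 36.8167
row 9: Σ corner-gray over 10 cells = 5027  → 35.7086
row 10: Σ corner-gray over 10 cells = 5167  → 36.7031
row 11: Σ corner-gray over 10 cells = 5063  → 35.9643
row 12: Σ corner-gray over 10 cells = 4309  → 30.6084
row 13: Σ corner-gray over 10 cells = 4732  → 33.6131
Σ rows: total corner-gray = 67081  → 476.5006 mm³


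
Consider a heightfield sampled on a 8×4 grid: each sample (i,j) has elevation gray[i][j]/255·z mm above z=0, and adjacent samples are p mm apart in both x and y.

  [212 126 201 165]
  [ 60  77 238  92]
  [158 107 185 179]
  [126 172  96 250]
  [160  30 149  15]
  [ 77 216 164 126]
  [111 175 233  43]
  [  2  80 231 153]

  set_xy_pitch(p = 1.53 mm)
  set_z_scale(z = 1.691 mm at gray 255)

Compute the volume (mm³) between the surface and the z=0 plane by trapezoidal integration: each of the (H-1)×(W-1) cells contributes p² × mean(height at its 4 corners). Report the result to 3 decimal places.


height_mm = gray/255 × 1.691; cell vol = 1.53² × mean(4 corners)
unit = 1.53² × 1.691 / (4×255) = 0.00388084 mm³ per gray-sum
row 0: Σ corner-gray over 3 cells = 1813  → 7.0360
row 1: Σ corner-gray over 3 cells = 1703  → 6.6091
row 2: Σ corner-gray over 3 cells = 1833  → 7.1136
row 3: Σ corner-gray over 3 cells = 1445  → 5.6078
row 4: Σ corner-gray over 3 cells = 1496  → 5.8057
row 5: Σ corner-gray over 3 cells = 1933  → 7.5017
row 6: Σ corner-gray over 3 cells = 1747  → 6.7798
Σ rows: total corner-gray = 11970  → 46.4537 mm³

46.454
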